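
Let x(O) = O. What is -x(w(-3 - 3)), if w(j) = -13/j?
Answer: -13/6 ≈ -2.1667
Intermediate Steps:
-x(w(-3 - 3)) = -(-13)/(-3 - 3) = -(-13)/(-6) = -(-13)*(-1)/6 = -1*13/6 = -13/6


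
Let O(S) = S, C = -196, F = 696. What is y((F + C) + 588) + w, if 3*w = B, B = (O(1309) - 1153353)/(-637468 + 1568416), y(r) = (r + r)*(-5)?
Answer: -7596823691/698211 ≈ -10880.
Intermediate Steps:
y(r) = -10*r (y(r) = (2*r)*(-5) = -10*r)
B = -288011/232737 (B = (1309 - 1153353)/(-637468 + 1568416) = -1152044/930948 = -1152044*1/930948 = -288011/232737 ≈ -1.2375)
w = -288011/698211 (w = (⅓)*(-288011/232737) = -288011/698211 ≈ -0.41250)
y((F + C) + 588) + w = -10*((696 - 196) + 588) - 288011/698211 = -10*(500 + 588) - 288011/698211 = -10*1088 - 288011/698211 = -10880 - 288011/698211 = -7596823691/698211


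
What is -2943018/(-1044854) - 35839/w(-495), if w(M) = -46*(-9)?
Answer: -18114056527/216284778 ≈ -83.751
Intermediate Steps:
w(M) = 414
-2943018/(-1044854) - 35839/w(-495) = -2943018/(-1044854) - 35839/414 = -2943018*(-1/1044854) - 35839*1/414 = 1471509/522427 - 35839/414 = -18114056527/216284778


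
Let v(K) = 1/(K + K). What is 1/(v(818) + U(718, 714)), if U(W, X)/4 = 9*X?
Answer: 1636/42051745 ≈ 3.8904e-5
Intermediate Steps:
v(K) = 1/(2*K)
U(W, X) = 36*X (U(W, X) = 4*(9*X) = 36*X)
1/(v(818) + U(718, 714)) = 1/((½)/818 + 36*714) = 1/((½)*(1/818) + 25704) = 1/(1/1636 + 25704) = 1/(42051745/1636) = 1636/42051745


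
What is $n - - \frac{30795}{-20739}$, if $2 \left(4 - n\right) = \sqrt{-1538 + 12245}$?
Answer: $\frac{17387}{6913} - \frac{\sqrt{10707}}{2} \approx -49.222$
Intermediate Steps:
$n = 4 - \frac{\sqrt{10707}}{2}$ ($n = 4 - \frac{\sqrt{-1538 + 12245}}{2} = 4 - \frac{\sqrt{10707}}{2} \approx -47.737$)
$n - - \frac{30795}{-20739} = \left(4 - \frac{\sqrt{10707}}{2}\right) - - \frac{30795}{-20739} = \left(4 - \frac{\sqrt{10707}}{2}\right) - \left(-30795\right) \left(- \frac{1}{20739}\right) = \left(4 - \frac{\sqrt{10707}}{2}\right) - \frac{10265}{6913} = \frac{17387}{6913} - \frac{\sqrt{10707}}{2}$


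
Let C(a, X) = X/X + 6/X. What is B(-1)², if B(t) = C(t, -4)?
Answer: ¼ ≈ 0.25000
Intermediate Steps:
C(a, X) = 1 + 6/X
B(t) = -½ (B(t) = (6 - 4)/(-4) = -¼*2 = -½)
B(-1)² = (-½)² = ¼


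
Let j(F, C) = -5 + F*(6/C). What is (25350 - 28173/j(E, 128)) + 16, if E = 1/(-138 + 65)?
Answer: 724250114/23363 ≈ 31000.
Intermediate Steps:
E = -1/73 (E = 1/(-73) = -1/73 ≈ -0.013699)
j(F, C) = -5 + 6*F/C
(25350 - 28173/j(E, 128)) + 16 = (25350 - 28173/(-5 + 6*(-1/73)/128)) + 16 = (25350 - 28173/(-5 + 6*(-1/73)*(1/128))) + 16 = (25350 - 28173/(-5 - 3/4672)) + 16 = (25350 - 28173/(-23363/4672)) + 16 = (25350 - 28173*(-4672/23363)) + 16 = (25350 + 131624256/23363) + 16 = 723876306/23363 + 16 = 724250114/23363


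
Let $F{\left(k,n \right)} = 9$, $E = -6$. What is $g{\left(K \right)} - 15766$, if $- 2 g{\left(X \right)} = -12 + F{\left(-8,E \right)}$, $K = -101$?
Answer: $- \frac{31529}{2} \approx -15765.0$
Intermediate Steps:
$g{\left(X \right)} = \frac{3}{2}$ ($g{\left(X \right)} = - \frac{-12 + 9}{2} = \left(- \frac{1}{2}\right) \left(-3\right) = \frac{3}{2}$)
$g{\left(K \right)} - 15766 = \frac{3}{2} - 15766 = - \frac{31529}{2}$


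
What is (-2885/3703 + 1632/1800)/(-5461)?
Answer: -35429/1516656225 ≈ -2.3360e-5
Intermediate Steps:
(-2885/3703 + 1632/1800)/(-5461) = (-2885*1/3703 + 1632*(1/1800))*(-1/5461) = (-2885/3703 + 68/75)*(-1/5461) = (35429/277725)*(-1/5461) = -35429/1516656225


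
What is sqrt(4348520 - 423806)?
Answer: sqrt(3924714) ≈ 1981.1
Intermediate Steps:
sqrt(4348520 - 423806) = sqrt(3924714)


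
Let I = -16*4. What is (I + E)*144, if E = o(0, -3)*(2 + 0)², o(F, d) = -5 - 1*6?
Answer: -15552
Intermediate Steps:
I = -64
o(F, d) = -11 (o(F, d) = -5 - 6 = -11)
E = -44 (E = -11*(2 + 0)² = -11*2² = -11*4 = -44)
(I + E)*144 = (-64 - 44)*144 = -108*144 = -15552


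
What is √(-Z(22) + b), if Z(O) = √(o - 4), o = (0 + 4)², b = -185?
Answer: √(-185 - 2*√3) ≈ 13.728*I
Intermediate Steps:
o = 16 (o = 4² = 16)
Z(O) = 2*√3 (Z(O) = √(16 - 4) = √12 = 2*√3)
√(-Z(22) + b) = √(-2*√3 - 185) = √(-185 - 2*√3)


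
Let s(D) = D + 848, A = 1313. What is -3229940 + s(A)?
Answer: -3227779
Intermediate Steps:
s(D) = 848 + D
-3229940 + s(A) = -3229940 + (848 + 1313) = -3229940 + 2161 = -3227779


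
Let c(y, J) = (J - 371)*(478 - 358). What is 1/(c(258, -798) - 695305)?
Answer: -1/835585 ≈ -1.1968e-6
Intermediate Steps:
c(y, J) = -44520 + 120*J (c(y, J) = (-371 + J)*120 = -44520 + 120*J)
1/(c(258, -798) - 695305) = 1/((-44520 + 120*(-798)) - 695305) = 1/((-44520 - 95760) - 695305) = 1/(-140280 - 695305) = 1/(-835585) = -1/835585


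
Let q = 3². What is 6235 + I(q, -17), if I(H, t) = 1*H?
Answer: 6244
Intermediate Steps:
q = 9
I(H, t) = H
6235 + I(q, -17) = 6235 + 9 = 6244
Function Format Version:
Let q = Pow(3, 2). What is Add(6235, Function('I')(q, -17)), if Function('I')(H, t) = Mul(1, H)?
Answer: 6244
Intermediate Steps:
q = 9
Function('I')(H, t) = H
Add(6235, Function('I')(q, -17)) = Add(6235, 9) = 6244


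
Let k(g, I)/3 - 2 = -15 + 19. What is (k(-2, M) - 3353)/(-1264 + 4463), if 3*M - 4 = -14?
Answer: -3335/3199 ≈ -1.0425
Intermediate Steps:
M = -10/3 (M = 4/3 + (⅓)*(-14) = 4/3 - 14/3 = -10/3 ≈ -3.3333)
k(g, I) = 18 (k(g, I) = 6 + 3*(-15 + 19) = 6 + 3*4 = 6 + 12 = 18)
(k(-2, M) - 3353)/(-1264 + 4463) = (18 - 3353)/(-1264 + 4463) = -3335/3199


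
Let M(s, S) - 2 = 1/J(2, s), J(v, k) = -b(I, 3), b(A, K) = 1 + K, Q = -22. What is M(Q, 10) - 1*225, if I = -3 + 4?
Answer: -893/4 ≈ -223.25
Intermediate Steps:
I = 1
J(v, k) = -4 (J(v, k) = -(1 + 3) = -1*4 = -4)
M(s, S) = 7/4 (M(s, S) = 2 + 1/(-4) = 2 - ¼ = 7/4)
M(Q, 10) - 1*225 = 7/4 - 1*225 = 7/4 - 225 = -893/4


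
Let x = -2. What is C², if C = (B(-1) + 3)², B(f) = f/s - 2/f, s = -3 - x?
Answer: 1296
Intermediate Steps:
s = -1 (s = -3 - 1*(-2) = -3 + 2 = -1)
B(f) = -f - 2/f (B(f) = f/(-1) - 2/f = f*(-1) - 2/f = -f - 2/f)
C = 36 (C = ((-1*(-1) - 2/(-1)) + 3)² = ((1 - 2*(-1)) + 3)² = ((1 + 2) + 3)² = (3 + 3)² = 6² = 36)
C² = 36² = 1296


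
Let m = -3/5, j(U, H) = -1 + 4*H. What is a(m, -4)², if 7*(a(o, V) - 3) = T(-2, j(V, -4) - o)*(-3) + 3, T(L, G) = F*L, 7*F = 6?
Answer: 41616/2401 ≈ 17.333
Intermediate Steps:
F = 6/7 (F = (⅐)*6 = 6/7 ≈ 0.85714)
T(L, G) = 6*L/7
m = -⅗ (m = -3*⅕ = -⅗ ≈ -0.60000)
a(o, V) = 204/49 (a(o, V) = 3 + (((6/7)*(-2))*(-3) + 3)/7 = 3 + (-12/7*(-3) + 3)/7 = 3 + (36/7 + 3)/7 = 3 + (⅐)*(57/7) = 3 + 57/49 = 204/49)
a(m, -4)² = (204/49)² = 41616/2401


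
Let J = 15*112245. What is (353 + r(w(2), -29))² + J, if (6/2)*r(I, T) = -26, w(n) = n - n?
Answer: 16220164/9 ≈ 1.8022e+6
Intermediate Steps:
w(n) = 0
r(I, T) = -26/3 (r(I, T) = (⅓)*(-26) = -26/3)
J = 1683675
(353 + r(w(2), -29))² + J = (353 - 26/3)² + 1683675 = (1033/3)² + 1683675 = 1067089/9 + 1683675 = 16220164/9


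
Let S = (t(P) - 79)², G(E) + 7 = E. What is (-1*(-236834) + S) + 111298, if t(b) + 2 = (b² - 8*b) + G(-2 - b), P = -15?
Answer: 421032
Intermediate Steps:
G(E) = -7 + E
t(b) = -11 + b² - 9*b (t(b) = -2 + ((b² - 8*b) + (-7 + (-2 - b))) = -2 + ((b² - 8*b) + (-9 - b)) = -2 + (-9 + b² - 9*b) = -11 + b² - 9*b)
S = 72900 (S = ((-11 + (-15)² - 9*(-15)) - 79)² = ((-11 + 225 + 135) - 79)² = (349 - 79)² = 270² = 72900)
(-1*(-236834) + S) + 111298 = (-1*(-236834) + 72900) + 111298 = (236834 + 72900) + 111298 = 309734 + 111298 = 421032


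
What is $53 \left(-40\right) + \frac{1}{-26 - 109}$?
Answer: $- \frac{286201}{135} \approx -2120.0$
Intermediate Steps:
$53 \left(-40\right) + \frac{1}{-26 - 109} = -2120 + \frac{1}{-135} = -2120 - \frac{1}{135} = - \frac{286201}{135}$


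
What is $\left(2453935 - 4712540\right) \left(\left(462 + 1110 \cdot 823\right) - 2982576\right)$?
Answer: $4672114165320$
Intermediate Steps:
$\left(2453935 - 4712540\right) \left(\left(462 + 1110 \cdot 823\right) - 2982576\right) = - 2258605 \left(\left(462 + 913530\right) - 2982576\right) = - 2258605 \left(913992 - 2982576\right) = \left(-2258605\right) \left(-2068584\right) = 4672114165320$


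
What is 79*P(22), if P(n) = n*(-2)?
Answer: -3476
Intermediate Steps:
P(n) = -2*n
79*P(22) = 79*(-2*22) = 79*(-44) = -3476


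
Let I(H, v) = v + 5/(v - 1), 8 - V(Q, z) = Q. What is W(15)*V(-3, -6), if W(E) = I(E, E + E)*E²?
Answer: 2165625/29 ≈ 74677.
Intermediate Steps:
V(Q, z) = 8 - Q
I(H, v) = v + 5/(-1 + v)
W(E) = E²*(5 - 2*E + 4*E²)/(-1 + 2*E) (W(E) = ((5 + (E + E)² - (E + E))/(-1 + (E + E)))*E² = ((5 + (2*E)² - 2*E)/(-1 + 2*E))*E² = ((5 + 4*E² - 2*E)/(-1 + 2*E))*E² = ((5 - 2*E + 4*E²)/(-1 + 2*E))*E² = E²*(5 - 2*E + 4*E²)/(-1 + 2*E))
W(15)*V(-3, -6) = (15²*(5 - 2*15 + 4*15²)/(-1 + 2*15))*(8 - 1*(-3)) = (225*(5 - 30 + 4*225)/(-1 + 30))*(8 + 3) = (225*(5 - 30 + 900)/29)*11 = (225*(1/29)*875)*11 = (196875/29)*11 = 2165625/29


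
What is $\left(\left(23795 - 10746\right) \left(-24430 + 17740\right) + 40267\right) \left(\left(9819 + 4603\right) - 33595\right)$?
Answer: $1672988871939$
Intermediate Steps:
$\left(\left(23795 - 10746\right) \left(-24430 + 17740\right) + 40267\right) \left(\left(9819 + 4603\right) - 33595\right) = \left(13049 \left(-6690\right) + 40267\right) \left(14422 - 33595\right) = \left(-87297810 + 40267\right) \left(-19173\right) = \left(-87257543\right) \left(-19173\right) = 1672988871939$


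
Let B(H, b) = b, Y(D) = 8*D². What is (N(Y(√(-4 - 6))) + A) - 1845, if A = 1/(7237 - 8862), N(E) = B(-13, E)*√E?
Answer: -2998126/1625 - 320*I*√5 ≈ -1845.0 - 715.54*I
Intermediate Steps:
N(E) = E^(3/2) (N(E) = E*√E = E^(3/2))
A = -1/1625 (A = 1/(-1625) = -1/1625 ≈ -0.00061538)
(N(Y(√(-4 - 6))) + A) - 1845 = ((8*(√(-4 - 6))²)^(3/2) - 1/1625) - 1845 = ((8*(√(-10))²)^(3/2) - 1/1625) - 1845 = ((8*(I*√10)²)^(3/2) - 1/1625) - 1845 = ((8*(-10))^(3/2) - 1/1625) - 1845 = ((-80)^(3/2) - 1/1625) - 1845 = (-320*I*√5 - 1/1625) - 1845 = (-1/1625 - 320*I*√5) - 1845 = -2998126/1625 - 320*I*√5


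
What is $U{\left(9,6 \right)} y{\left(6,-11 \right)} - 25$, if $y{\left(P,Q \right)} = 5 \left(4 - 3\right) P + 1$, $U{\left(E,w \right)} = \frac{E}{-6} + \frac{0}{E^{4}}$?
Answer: $- \frac{143}{2} \approx -71.5$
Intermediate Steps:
$U{\left(E,w \right)} = - \frac{E}{6}$ ($U{\left(E,w \right)} = E \left(- \frac{1}{6}\right) + \frac{0}{E^{4}} = - \frac{E}{6} + 0 = - \frac{E}{6}$)
$y{\left(P,Q \right)} = 1 + 5 P$ ($y{\left(P,Q \right)} = 5 \cdot 1 P + 1 = 5 P + 1 = 1 + 5 P$)
$U{\left(9,6 \right)} y{\left(6,-11 \right)} - 25 = \left(- \frac{1}{6}\right) 9 \left(1 + 5 \cdot 6\right) - 25 = - \frac{3 \left(1 + 30\right)}{2} - 25 = \left(- \frac{3}{2}\right) 31 - 25 = - \frac{93}{2} - 25 = - \frac{143}{2}$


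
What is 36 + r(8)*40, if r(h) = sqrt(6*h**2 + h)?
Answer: 36 + 560*sqrt(2) ≈ 827.96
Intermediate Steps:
r(h) = sqrt(h + 6*h**2)
36 + r(8)*40 = 36 + sqrt(8*(1 + 6*8))*40 = 36 + sqrt(8*(1 + 48))*40 = 36 + sqrt(8*49)*40 = 36 + sqrt(392)*40 = 36 + (14*sqrt(2))*40 = 36 + 560*sqrt(2)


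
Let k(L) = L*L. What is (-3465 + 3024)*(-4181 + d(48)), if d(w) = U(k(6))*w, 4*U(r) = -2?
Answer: 1854405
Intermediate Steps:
k(L) = L**2
U(r) = -1/2 (U(r) = (1/4)*(-2) = -1/2)
d(w) = -w/2
(-3465 + 3024)*(-4181 + d(48)) = (-3465 + 3024)*(-4181 - 1/2*48) = -441*(-4181 - 24) = -441*(-4205) = 1854405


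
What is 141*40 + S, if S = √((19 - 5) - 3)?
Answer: 5640 + √11 ≈ 5643.3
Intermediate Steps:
S = √11 (S = √(14 - 3) = √11 ≈ 3.3166)
141*40 + S = 141*40 + √11 = 5640 + √11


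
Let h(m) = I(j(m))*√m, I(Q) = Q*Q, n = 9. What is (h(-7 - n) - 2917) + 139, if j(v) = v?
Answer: -2778 + 1024*I ≈ -2778.0 + 1024.0*I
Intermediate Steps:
I(Q) = Q²
h(m) = m^(5/2) (h(m) = m²*√m = m^(5/2))
(h(-7 - n) - 2917) + 139 = ((-7 - 1*9)^(5/2) - 2917) + 139 = ((-7 - 9)^(5/2) - 2917) + 139 = ((-16)^(5/2) - 2917) + 139 = (1024*I - 2917) + 139 = (-2917 + 1024*I) + 139 = -2778 + 1024*I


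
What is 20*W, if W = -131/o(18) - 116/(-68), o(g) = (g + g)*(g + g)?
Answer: 176785/5508 ≈ 32.096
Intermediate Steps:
o(g) = 4*g² (o(g) = (2*g)*(2*g) = 4*g²)
W = 35357/22032 (W = -131/(4*18²) - 116/(-68) = -131/(4*324) - 116*(-1/68) = -131/1296 + 29/17 = 35357/22032 ≈ 1.6048)
20*W = 20*(35357/22032) = 176785/5508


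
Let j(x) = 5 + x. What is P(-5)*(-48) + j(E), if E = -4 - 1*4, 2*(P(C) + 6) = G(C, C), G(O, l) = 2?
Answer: 237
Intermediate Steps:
P(C) = -5 (P(C) = -6 + (½)*2 = -6 + 1 = -5)
E = -8 (E = -4 - 4 = -8)
P(-5)*(-48) + j(E) = -5*(-48) + (5 - 8) = 240 - 3 = 237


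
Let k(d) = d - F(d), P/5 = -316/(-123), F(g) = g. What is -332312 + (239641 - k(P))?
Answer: -92671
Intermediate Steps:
P = 1580/123 (P = 5*(-316/(-123)) = 5*(-316*(-1/123)) = 5*(316/123) = 1580/123 ≈ 12.846)
k(d) = 0 (k(d) = d - d = 0)
-332312 + (239641 - k(P)) = -332312 + (239641 - 1*0) = -332312 + (239641 + 0) = -332312 + 239641 = -92671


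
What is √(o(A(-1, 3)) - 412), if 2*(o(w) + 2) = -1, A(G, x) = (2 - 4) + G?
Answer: I*√1658/2 ≈ 20.359*I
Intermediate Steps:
A(G, x) = -2 + G
o(w) = -5/2 (o(w) = -2 + (½)*(-1) = -2 - ½ = -5/2)
√(o(A(-1, 3)) - 412) = √(-5/2 - 412) = √(-829/2) = I*√1658/2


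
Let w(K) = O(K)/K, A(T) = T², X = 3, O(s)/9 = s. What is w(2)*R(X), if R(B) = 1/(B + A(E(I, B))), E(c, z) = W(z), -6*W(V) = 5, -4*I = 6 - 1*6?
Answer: 324/133 ≈ 2.4361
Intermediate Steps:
I = 0 (I = -(6 - 1*6)/4 = -(6 - 6)/4 = -¼*0 = 0)
W(V) = -⅚ (W(V) = -⅙*5 = -⅚)
O(s) = 9*s
E(c, z) = -⅚
w(K) = 9 (w(K) = (9*K)/K = 9)
R(B) = 1/(25/36 + B) (R(B) = 1/(B + (-⅚)²) = 1/(B + 25/36) = 1/(25/36 + B))
w(2)*R(X) = 9*(36/(25 + 36*3)) = 9*(36/(25 + 108)) = 9*(36/133) = 324/133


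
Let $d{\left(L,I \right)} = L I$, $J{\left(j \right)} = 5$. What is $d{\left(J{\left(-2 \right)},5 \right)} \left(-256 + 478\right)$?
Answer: $5550$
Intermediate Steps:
$d{\left(L,I \right)} = I L$
$d{\left(J{\left(-2 \right)},5 \right)} \left(-256 + 478\right) = 5 \cdot 5 \left(-256 + 478\right) = 25 \cdot 222 = 5550$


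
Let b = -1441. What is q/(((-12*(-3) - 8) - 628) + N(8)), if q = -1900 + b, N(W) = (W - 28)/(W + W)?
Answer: 1028/185 ≈ 5.5568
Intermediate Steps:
N(W) = (-28 + W)/(2*W) (N(W) = (-28 + W)/((2*W)) = (-28 + W)*(1/(2*W)) = (-28 + W)/(2*W))
q = -3341 (q = -1900 - 1441 = -3341)
q/(((-12*(-3) - 8) - 628) + N(8)) = -3341/(((-12*(-3) - 8) - 628) + (½)*(-28 + 8)/8) = -3341/(((36 - 8) - 628) + (½)*(⅛)*(-20)) = -3341/((28 - 628) - 5/4) = -3341/(-600 - 5/4) = -3341/(-2405/4) = -3341*(-4/2405) = 1028/185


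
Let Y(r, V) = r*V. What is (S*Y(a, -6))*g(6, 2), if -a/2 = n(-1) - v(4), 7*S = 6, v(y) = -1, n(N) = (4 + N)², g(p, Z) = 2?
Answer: 1440/7 ≈ 205.71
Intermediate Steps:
S = 6/7 (S = (⅐)*6 = 6/7 ≈ 0.85714)
a = -20 (a = -2*((4 - 1)² - 1*(-1)) = -2*(3² + 1) = -2*(9 + 1) = -2*10 = -20)
Y(r, V) = V*r
(S*Y(a, -6))*g(6, 2) = (6*(-6*(-20))/7)*2 = ((6/7)*120)*2 = (720/7)*2 = 1440/7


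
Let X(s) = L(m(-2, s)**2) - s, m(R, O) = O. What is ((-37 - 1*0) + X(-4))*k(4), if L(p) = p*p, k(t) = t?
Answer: 892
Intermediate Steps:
L(p) = p**2
X(s) = s**4 - s (X(s) = (s**2)**2 - s = s**4 - s)
((-37 - 1*0) + X(-4))*k(4) = ((-37 - 1*0) + ((-4)**4 - 1*(-4)))*4 = ((-37 + 0) + (256 + 4))*4 = (-37 + 260)*4 = 223*4 = 892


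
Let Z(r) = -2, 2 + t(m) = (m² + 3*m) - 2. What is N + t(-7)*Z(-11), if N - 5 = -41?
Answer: -84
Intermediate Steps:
N = -36 (N = 5 - 41 = -36)
t(m) = -4 + m² + 3*m (t(m) = -2 + ((m² + 3*m) - 2) = -2 + (-2 + m² + 3*m) = -4 + m² + 3*m)
N + t(-7)*Z(-11) = -36 + (-4 + (-7)² + 3*(-7))*(-2) = -36 + (-4 + 49 - 21)*(-2) = -36 + 24*(-2) = -36 - 48 = -84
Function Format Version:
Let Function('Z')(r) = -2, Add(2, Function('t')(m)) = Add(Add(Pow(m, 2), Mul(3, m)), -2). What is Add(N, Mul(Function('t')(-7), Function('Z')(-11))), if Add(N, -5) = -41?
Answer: -84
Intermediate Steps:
N = -36 (N = Add(5, -41) = -36)
Function('t')(m) = Add(-4, Pow(m, 2), Mul(3, m)) (Function('t')(m) = Add(-2, Add(Add(Pow(m, 2), Mul(3, m)), -2)) = Add(-2, Add(-2, Pow(m, 2), Mul(3, m))) = Add(-4, Pow(m, 2), Mul(3, m)))
Add(N, Mul(Function('t')(-7), Function('Z')(-11))) = Add(-36, Mul(Add(-4, Pow(-7, 2), Mul(3, -7)), -2)) = Add(-36, Mul(Add(-4, 49, -21), -2)) = Add(-36, Mul(24, -2)) = Add(-36, -48) = -84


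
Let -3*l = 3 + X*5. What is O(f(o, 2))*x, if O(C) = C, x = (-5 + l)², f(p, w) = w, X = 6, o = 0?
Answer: 512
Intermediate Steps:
l = -11 (l = -(3 + 6*5)/3 = -(3 + 30)/3 = -⅓*33 = -11)
x = 256 (x = (-5 - 11)² = (-16)² = 256)
O(f(o, 2))*x = 2*256 = 512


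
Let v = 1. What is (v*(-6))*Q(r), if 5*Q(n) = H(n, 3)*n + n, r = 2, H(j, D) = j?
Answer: -36/5 ≈ -7.2000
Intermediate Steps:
Q(n) = n/5 + n²/5 (Q(n) = (n*n + n)/5 = (n² + n)/5 = (n + n²)/5 = n/5 + n²/5)
(v*(-6))*Q(r) = (1*(-6))*((⅕)*2*(1 + 2)) = -6*2*3/5 = -6*6/5 = -36/5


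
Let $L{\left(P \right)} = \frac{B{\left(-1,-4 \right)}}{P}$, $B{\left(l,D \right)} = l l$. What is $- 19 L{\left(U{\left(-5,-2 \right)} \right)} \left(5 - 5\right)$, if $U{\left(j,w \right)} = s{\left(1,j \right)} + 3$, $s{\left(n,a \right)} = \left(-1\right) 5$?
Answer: $0$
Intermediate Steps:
$s{\left(n,a \right)} = -5$
$U{\left(j,w \right)} = -2$ ($U{\left(j,w \right)} = -5 + 3 = -2$)
$B{\left(l,D \right)} = l^{2}$
$L{\left(P \right)} = \frac{1}{P}$ ($L{\left(P \right)} = \frac{\left(-1\right)^{2}}{P} = 1 \frac{1}{P} = \frac{1}{P}$)
$- 19 L{\left(U{\left(-5,-2 \right)} \right)} \left(5 - 5\right) = - \frac{19}{-2} \left(5 - 5\right) = \left(-19\right) \left(- \frac{1}{2}\right) \left(5 - 5\right) = \frac{19}{2} \cdot 0 = 0$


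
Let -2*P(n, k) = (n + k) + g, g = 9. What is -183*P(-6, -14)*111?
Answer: -223443/2 ≈ -1.1172e+5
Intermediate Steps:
P(n, k) = -9/2 - k/2 - n/2 (P(n, k) = -((n + k) + 9)/2 = -((k + n) + 9)/2 = -(9 + k + n)/2 = -9/2 - k/2 - n/2)
-183*P(-6, -14)*111 = -183*(-9/2 - 1/2*(-14) - 1/2*(-6))*111 = -183*(-9/2 + 7 + 3)*111 = -183*11/2*111 = -2013/2*111 = -223443/2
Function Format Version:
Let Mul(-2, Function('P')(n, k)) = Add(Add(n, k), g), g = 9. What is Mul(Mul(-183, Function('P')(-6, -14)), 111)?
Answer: Rational(-223443, 2) ≈ -1.1172e+5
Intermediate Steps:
Function('P')(n, k) = Add(Rational(-9, 2), Mul(Rational(-1, 2), k), Mul(Rational(-1, 2), n)) (Function('P')(n, k) = Mul(Rational(-1, 2), Add(Add(n, k), 9)) = Mul(Rational(-1, 2), Add(Add(k, n), 9)) = Mul(Rational(-1, 2), Add(9, k, n)) = Add(Rational(-9, 2), Mul(Rational(-1, 2), k), Mul(Rational(-1, 2), n)))
Mul(Mul(-183, Function('P')(-6, -14)), 111) = Mul(Mul(-183, Add(Rational(-9, 2), Mul(Rational(-1, 2), -14), Mul(Rational(-1, 2), -6))), 111) = Mul(Mul(-183, Add(Rational(-9, 2), 7, 3)), 111) = Mul(Mul(-183, Rational(11, 2)), 111) = Mul(Rational(-2013, 2), 111) = Rational(-223443, 2)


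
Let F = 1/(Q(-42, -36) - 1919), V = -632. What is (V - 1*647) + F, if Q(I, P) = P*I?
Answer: -520554/407 ≈ -1279.0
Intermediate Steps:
Q(I, P) = I*P
F = -1/407 (F = 1/(-42*(-36) - 1919) = 1/(1512 - 1919) = 1/(-407) = -1/407 ≈ -0.0024570)
(V - 1*647) + F = (-632 - 1*647) - 1/407 = (-632 - 647) - 1/407 = -1279 - 1/407 = -520554/407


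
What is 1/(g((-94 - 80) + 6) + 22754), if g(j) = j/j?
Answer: 1/22755 ≈ 4.3946e-5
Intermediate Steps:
g(j) = 1
1/(g((-94 - 80) + 6) + 22754) = 1/(1 + 22754) = 1/22755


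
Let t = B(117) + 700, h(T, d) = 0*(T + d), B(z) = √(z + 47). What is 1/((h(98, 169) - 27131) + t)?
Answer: -26431/698597597 - 2*√41/698597597 ≈ -3.7853e-5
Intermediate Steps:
B(z) = √(47 + z)
h(T, d) = 0
t = 700 + 2*√41 (t = √(47 + 117) + 700 = √164 + 700 = 2*√41 + 700 = 700 + 2*√41 ≈ 712.81)
1/((h(98, 169) - 27131) + t) = 1/((0 - 27131) + (700 + 2*√41)) = 1/(-27131 + (700 + 2*√41)) = 1/(-26431 + 2*√41)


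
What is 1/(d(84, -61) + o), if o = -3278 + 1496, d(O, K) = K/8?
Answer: -8/14317 ≈ -0.00055878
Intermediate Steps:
d(O, K) = K/8 (d(O, K) = K*(⅛) = K/8)
o = -1782
1/(d(84, -61) + o) = 1/((⅛)*(-61) - 1782) = 1/(-61/8 - 1782) = 1/(-14317/8) = -8/14317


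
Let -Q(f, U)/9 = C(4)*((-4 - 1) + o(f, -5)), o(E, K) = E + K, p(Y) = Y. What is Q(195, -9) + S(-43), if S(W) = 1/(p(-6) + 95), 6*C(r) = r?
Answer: -98789/89 ≈ -1110.0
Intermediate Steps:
C(r) = r/6
S(W) = 1/89 (S(W) = 1/(-6 + 95) = 1/89)
Q(f, U) = 60 - 6*f (Q(f, U) = -9*(1/6)*4*((-4 - 1) + (f - 5)) = -6*(-5 + (-5 + f)) = -6*(-10 + f) = -9*(-20/3 + 2*f/3) = 60 - 6*f)
Q(195, -9) + S(-43) = (60 - 6*195) + 1/89 = (60 - 1170) + 1/89 = -1110 + 1/89 = -98789/89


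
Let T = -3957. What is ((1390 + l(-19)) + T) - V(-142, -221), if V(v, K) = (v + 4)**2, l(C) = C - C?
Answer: -21611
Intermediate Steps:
l(C) = 0
V(v, K) = (4 + v)**2
((1390 + l(-19)) + T) - V(-142, -221) = ((1390 + 0) - 3957) - (4 - 142)**2 = (1390 - 3957) - 1*(-138)**2 = -2567 - 1*19044 = -2567 - 19044 = -21611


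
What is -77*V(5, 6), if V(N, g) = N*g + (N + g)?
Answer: -3157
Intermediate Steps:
V(N, g) = N + g + N*g
-77*V(5, 6) = -77*(5 + 6 + 5*6) = -77*(5 + 6 + 30) = -77*41 = -3157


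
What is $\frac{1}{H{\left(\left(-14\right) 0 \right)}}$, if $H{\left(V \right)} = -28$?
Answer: $- \frac{1}{28} \approx -0.035714$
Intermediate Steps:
$\frac{1}{H{\left(\left(-14\right) 0 \right)}} = \frac{1}{-28} = - \frac{1}{28}$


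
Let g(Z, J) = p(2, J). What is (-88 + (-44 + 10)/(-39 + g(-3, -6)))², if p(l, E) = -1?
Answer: 3038049/400 ≈ 7595.1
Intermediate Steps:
g(Z, J) = -1
(-88 + (-44 + 10)/(-39 + g(-3, -6)))² = (-88 + (-44 + 10)/(-39 - 1))² = (-88 - 34/(-40))² = (-88 - 34*(-1/40))² = (-88 + 17/20)² = (-1743/20)² = 3038049/400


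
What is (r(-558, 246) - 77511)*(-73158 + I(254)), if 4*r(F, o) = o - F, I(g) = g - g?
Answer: 5655844980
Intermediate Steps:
I(g) = 0
r(F, o) = -F/4 + o/4 (r(F, o) = (o - F)/4 = -F/4 + o/4)
(r(-558, 246) - 77511)*(-73158 + I(254)) = ((-1/4*(-558) + (1/4)*246) - 77511)*(-73158 + 0) = ((279/2 + 123/2) - 77511)*(-73158) = (201 - 77511)*(-73158) = -77310*(-73158) = 5655844980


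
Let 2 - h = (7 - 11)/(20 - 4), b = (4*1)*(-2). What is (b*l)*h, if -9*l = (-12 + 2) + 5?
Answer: -10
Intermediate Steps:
l = 5/9 (l = -((-12 + 2) + 5)/9 = -(-10 + 5)/9 = -⅑*(-5) = 5/9 ≈ 0.55556)
b = -8 (b = 4*(-2) = -8)
h = 9/4 (h = 2 - (7 - 11)/(20 - 4) = 2 - (-4)/16 = 2 - 1*(-¼) = 2 + ¼ = 9/4 ≈ 2.2500)
(b*l)*h = -8*5/9*(9/4) = -40/9*9/4 = -10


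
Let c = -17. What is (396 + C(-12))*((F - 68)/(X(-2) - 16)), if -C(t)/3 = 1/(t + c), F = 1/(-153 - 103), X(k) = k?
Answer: 22219687/14848 ≈ 1496.5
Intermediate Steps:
F = -1/256 (F = 1/(-256) = -1/256 ≈ -0.0039063)
C(t) = -3/(-17 + t) (C(t) = -3/(t - 17) = -3/(-17 + t))
(396 + C(-12))*((F - 68)/(X(-2) - 16)) = (396 - 3/(-17 - 12))*((-1/256 - 68)/(-2 - 16)) = (396 - 3/(-29))*(-17409/256/(-18)) = (396 - 3*(-1/29))*(-17409/256*(-1/18)) = (396 + 3/29)*(5803/1536) = (11487/29)*(5803/1536) = 22219687/14848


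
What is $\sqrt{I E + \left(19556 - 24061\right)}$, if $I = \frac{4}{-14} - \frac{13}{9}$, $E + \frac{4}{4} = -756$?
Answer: $\frac{i \sqrt{1409114}}{21} \approx 56.527 i$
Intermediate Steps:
$E = -757$ ($E = -1 - 756 = -757$)
$I = - \frac{109}{63}$ ($I = 4 \left(- \frac{1}{14}\right) - \frac{13}{9} = - \frac{2}{7} - \frac{13}{9} = - \frac{109}{63} \approx -1.7302$)
$\sqrt{I E + \left(19556 - 24061\right)} = \sqrt{\left(- \frac{109}{63}\right) \left(-757\right) + \left(19556 - 24061\right)} = \sqrt{\frac{82513}{63} + \left(19556 - 24061\right)} = \sqrt{\frac{82513}{63} - 4505} = \sqrt{- \frac{201302}{63}} = \frac{i \sqrt{1409114}}{21}$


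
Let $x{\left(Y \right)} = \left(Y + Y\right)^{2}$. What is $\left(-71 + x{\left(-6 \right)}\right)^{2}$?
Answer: $5329$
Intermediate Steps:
$x{\left(Y \right)} = 4 Y^{2}$ ($x{\left(Y \right)} = \left(2 Y\right)^{2} = 4 Y^{2}$)
$\left(-71 + x{\left(-6 \right)}\right)^{2} = \left(-71 + 4 \left(-6\right)^{2}\right)^{2} = \left(-71 + 4 \cdot 36\right)^{2} = \left(-71 + 144\right)^{2} = 73^{2} = 5329$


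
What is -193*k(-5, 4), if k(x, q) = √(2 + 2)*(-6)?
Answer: 2316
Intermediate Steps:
k(x, q) = -12 (k(x, q) = √4*(-6) = 2*(-6) = -12)
-193*k(-5, 4) = -193*(-12) = 2316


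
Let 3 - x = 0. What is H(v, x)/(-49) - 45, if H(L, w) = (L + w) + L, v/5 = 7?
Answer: -2278/49 ≈ -46.490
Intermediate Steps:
x = 3 (x = 3 - 1*0 = 3 + 0 = 3)
v = 35 (v = 5*7 = 35)
H(L, w) = w + 2*L
H(v, x)/(-49) - 45 = (3 + 2*35)/(-49) - 45 = -(3 + 70)/49 - 45 = -1/49*73 - 45 = -73/49 - 45 = -2278/49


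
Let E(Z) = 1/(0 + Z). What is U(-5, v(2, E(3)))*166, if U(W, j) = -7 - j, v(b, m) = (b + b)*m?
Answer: -4150/3 ≈ -1383.3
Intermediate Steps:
E(Z) = 1/Z
v(b, m) = 2*b*m (v(b, m) = (2*b)*m = 2*b*m)
U(-5, v(2, E(3)))*166 = (-7 - 2*2/3)*166 = (-7 - 1*4/3)*166 = (-7 - 4/3)*166 = -25/3*166 = -4150/3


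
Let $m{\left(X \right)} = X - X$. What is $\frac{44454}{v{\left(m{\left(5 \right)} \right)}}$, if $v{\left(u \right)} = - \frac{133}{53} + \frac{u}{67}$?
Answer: $- \frac{2356062}{133} \approx -17715.0$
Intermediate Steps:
$m{\left(X \right)} = 0$
$v{\left(u \right)} = - \frac{133}{53} + \frac{u}{67}$ ($v{\left(u \right)} = \left(-133\right) \frac{1}{53} + u \frac{1}{67} = - \frac{133}{53} + \frac{u}{67}$)
$\frac{44454}{v{\left(m{\left(5 \right)} \right)}} = \frac{44454}{- \frac{133}{53} + \frac{1}{67} \cdot 0} = \frac{44454}{- \frac{133}{53} + 0} = \frac{44454}{- \frac{133}{53}} = 44454 \left(- \frac{53}{133}\right) = - \frac{2356062}{133}$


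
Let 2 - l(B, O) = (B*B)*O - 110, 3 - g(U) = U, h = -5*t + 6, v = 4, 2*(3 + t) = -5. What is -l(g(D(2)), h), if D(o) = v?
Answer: -157/2 ≈ -78.500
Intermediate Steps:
t = -11/2 (t = -3 + (½)*(-5) = -3 - 5/2 = -11/2 ≈ -5.5000)
D(o) = 4
h = 67/2 (h = -5*(-11/2) + 6 = 55/2 + 6 = 67/2 ≈ 33.500)
g(U) = 3 - U
l(B, O) = 112 - O*B² (l(B, O) = 2 - ((B*B)*O - 110) = 2 - (B²*O - 110) = 2 - (O*B² - 110) = 2 - (-110 + O*B²) = 2 + (110 - O*B²) = 112 - O*B²)
-l(g(D(2)), h) = -(112 - 1*67/2*(3 - 1*4)²) = -(112 - 1*67/2*(3 - 4)²) = -(112 - 1*67/2*(-1)²) = -(112 - 1*67/2*1) = -(112 - 67/2) = -1*157/2 = -157/2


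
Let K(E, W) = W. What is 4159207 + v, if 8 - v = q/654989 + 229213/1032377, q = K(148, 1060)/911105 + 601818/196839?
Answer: 33625751207515035537516483560/8084639289515181095469 ≈ 4.1592e+6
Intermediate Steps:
q = 36568535882/11956066473 (q = 1060/911105 + 601818/196839 = 1060*(1/911105) + 601818*(1/196839) = 212/182221 + 200606/65613 = 36568535882/11956066473 ≈ 3.0586)
v = 62882088467718974150477/8084639289515181095469 (v = 8 - ((36568535882/11956066473)/654989 + 229213/1032377) = 8 - ((36568535882/11956066473)*(1/654989) + 229213*(1/1032377)) = 8 - (36568535882/7831092023083797 + 229213/1032377) = 8 - 1*1795025848402474613275/8084639289515181095469 = 8 - 1795025848402474613275/8084639289515181095469 = 62882088467718974150477/8084639289515181095469 ≈ 7.7780)
4159207 + v = 4159207 + 62882088467718974150477/8084639289515181095469 = 33625751207515035537516483560/8084639289515181095469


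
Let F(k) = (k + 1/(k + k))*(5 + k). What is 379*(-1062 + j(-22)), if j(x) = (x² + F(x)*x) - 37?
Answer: -6709437/2 ≈ -3.3547e+6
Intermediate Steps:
F(k) = (5 + k)*(k + 1/(2*k)) (F(k) = (k + 1/(2*k))*(5 + k) = (5 + k)*(k + 1/(2*k)))
j(x) = -37 + x² + x*(½ + x² + 5*x + 5/(2*x)) (j(x) = (x² + (½ + x² + 5*x + 5/(2*x))*x) - 37 = (x² + x*(½ + x² + 5*x + 5/(2*x))) - 37 = -37 + x² + x*(½ + x² + 5*x + 5/(2*x)))
379*(-1062 + j(-22)) = 379*(-1062 + (-69/2 + (-22)³ + (½)*(-22) + 6*(-22)²)) = 379*(-1062 + (-69/2 - 10648 - 11 + 6*484)) = 379*(-1062 + (-69/2 - 10648 - 11 + 2904)) = 379*(-1062 - 15579/2) = 379*(-17703/2) = -6709437/2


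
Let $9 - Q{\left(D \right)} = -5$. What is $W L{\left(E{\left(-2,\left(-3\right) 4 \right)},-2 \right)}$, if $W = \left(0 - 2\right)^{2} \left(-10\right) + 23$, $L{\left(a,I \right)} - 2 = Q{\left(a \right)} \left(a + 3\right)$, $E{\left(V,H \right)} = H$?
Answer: $2108$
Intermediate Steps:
$Q{\left(D \right)} = 14$ ($Q{\left(D \right)} = 9 - -5 = 9 + 5 = 14$)
$L{\left(a,I \right)} = 44 + 14 a$ ($L{\left(a,I \right)} = 2 + 14 \left(a + 3\right) = 2 + 14 \left(3 + a\right) = 2 + \left(42 + 14 a\right) = 44 + 14 a$)
$W = -17$ ($W = \left(-2\right)^{2} \left(-10\right) + 23 = 4 \left(-10\right) + 23 = -40 + 23 = -17$)
$W L{\left(E{\left(-2,\left(-3\right) 4 \right)},-2 \right)} = - 17 \left(44 + 14 \left(\left(-3\right) 4\right)\right) = - 17 \left(44 + 14 \left(-12\right)\right) = - 17 \left(44 - 168\right) = \left(-17\right) \left(-124\right) = 2108$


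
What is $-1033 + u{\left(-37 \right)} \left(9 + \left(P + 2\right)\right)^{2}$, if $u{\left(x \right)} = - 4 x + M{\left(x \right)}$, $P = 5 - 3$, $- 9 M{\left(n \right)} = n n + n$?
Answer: $-1033$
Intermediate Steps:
$M{\left(n \right)} = - \frac{n}{9} - \frac{n^{2}}{9}$ ($M{\left(n \right)} = - \frac{n n + n}{9} = - \frac{n^{2} + n}{9} = - \frac{n + n^{2}}{9} = - \frac{n}{9} - \frac{n^{2}}{9}$)
$P = 2$ ($P = 5 - 3 = 2$)
$u{\left(x \right)} = - 4 x - \frac{x \left(1 + x\right)}{9}$
$-1033 + u{\left(-37 \right)} \left(9 + \left(P + 2\right)\right)^{2} = -1033 + \frac{1}{9} \left(-37\right) \left(-37 - -37\right) \left(9 + \left(2 + 2\right)\right)^{2} = -1033 + \frac{1}{9} \left(-37\right) \left(-37 + 37\right) \left(9 + 4\right)^{2} = -1033 + \frac{1}{9} \left(-37\right) 0 \cdot 13^{2} = -1033 + 0 \cdot 169 = -1033 + 0 = -1033$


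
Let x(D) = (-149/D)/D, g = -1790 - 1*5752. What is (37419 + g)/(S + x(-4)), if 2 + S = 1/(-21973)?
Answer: -10503797136/3977129 ≈ -2641.1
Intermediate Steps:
g = -7542 (g = -1790 - 5752 = -7542)
S = -43947/21973 (S = -2 + 1/(-21973) = -2 - 1/21973 = -43947/21973 ≈ -2.0000)
x(D) = -149/D²
(37419 + g)/(S + x(-4)) = (37419 - 7542)/(-43947/21973 - 149/(-4)²) = 29877/(-43947/21973 - 149*1/16) = 29877/(-43947/21973 - 149/16) = 29877/(-3977129/351568) = 29877*(-351568/3977129) = -10503797136/3977129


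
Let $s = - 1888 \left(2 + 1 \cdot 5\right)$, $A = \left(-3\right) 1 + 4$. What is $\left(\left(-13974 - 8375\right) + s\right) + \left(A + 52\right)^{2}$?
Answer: $-32756$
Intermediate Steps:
$A = 1$ ($A = -3 + 4 = 1$)
$s = -13216$ ($s = - 1888 \left(2 + 5\right) = \left(-1888\right) 7 = -13216$)
$\left(\left(-13974 - 8375\right) + s\right) + \left(A + 52\right)^{2} = \left(\left(-13974 - 8375\right) - 13216\right) + \left(1 + 52\right)^{2} = \left(\left(-13974 - 8375\right) - 13216\right) + 53^{2} = \left(-22349 - 13216\right) + 2809 = -35565 + 2809 = -32756$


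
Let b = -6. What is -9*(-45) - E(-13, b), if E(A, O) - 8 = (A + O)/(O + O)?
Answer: 4745/12 ≈ 395.42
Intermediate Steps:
E(A, O) = 8 + (A + O)/(2*O) (E(A, O) = 8 + (A + O)/(O + O) = 8 + (A + O)/((2*O)) = 8 + (A + O)*(1/(2*O)) = 8 + (A + O)/(2*O))
-9*(-45) - E(-13, b) = -9*(-45) - (-13 + 17*(-6))/(2*(-6)) = 405 - (-1)*(-13 - 102)/(2*6) = 405 - (-1)*(-115)/(2*6) = 405 - 1*115/12 = 405 - 115/12 = 4745/12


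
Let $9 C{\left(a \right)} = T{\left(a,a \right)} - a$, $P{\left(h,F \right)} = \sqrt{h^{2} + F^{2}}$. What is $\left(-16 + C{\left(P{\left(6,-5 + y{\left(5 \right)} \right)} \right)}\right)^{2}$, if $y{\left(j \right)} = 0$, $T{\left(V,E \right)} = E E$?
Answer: $\frac{\left(83 + \sqrt{61}\right)^{2}}{81} \approx 101.81$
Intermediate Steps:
$T{\left(V,E \right)} = E^{2}$
$P{\left(h,F \right)} = \sqrt{F^{2} + h^{2}}$
$C{\left(a \right)} = - \frac{a}{9} + \frac{a^{2}}{9}$ ($C{\left(a \right)} = \frac{a^{2} - a}{9} = - \frac{a}{9} + \frac{a^{2}}{9}$)
$\left(-16 + C{\left(P{\left(6,-5 + y{\left(5 \right)} \right)} \right)}\right)^{2} = \left(-16 + \frac{\sqrt{\left(-5 + 0\right)^{2} + 6^{2}} \left(-1 + \sqrt{\left(-5 + 0\right)^{2} + 6^{2}}\right)}{9}\right)^{2} = \left(-16 + \frac{\sqrt{\left(-5\right)^{2} + 36} \left(-1 + \sqrt{\left(-5\right)^{2} + 36}\right)}{9}\right)^{2} = \left(-16 + \frac{\sqrt{25 + 36} \left(-1 + \sqrt{25 + 36}\right)}{9}\right)^{2} = \left(-16 + \frac{\sqrt{61} \left(-1 + \sqrt{61}\right)}{9}\right)^{2}$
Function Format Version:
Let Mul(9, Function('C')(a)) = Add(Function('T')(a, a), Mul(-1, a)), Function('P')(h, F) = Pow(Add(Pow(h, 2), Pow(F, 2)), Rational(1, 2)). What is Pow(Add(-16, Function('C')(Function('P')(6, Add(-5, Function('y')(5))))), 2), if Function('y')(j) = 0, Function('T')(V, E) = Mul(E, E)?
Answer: Mul(Rational(1, 81), Pow(Add(83, Pow(61, Rational(1, 2))), 2)) ≈ 101.81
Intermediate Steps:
Function('T')(V, E) = Pow(E, 2)
Function('P')(h, F) = Pow(Add(Pow(F, 2), Pow(h, 2)), Rational(1, 2))
Function('C')(a) = Add(Mul(Rational(-1, 9), a), Mul(Rational(1, 9), Pow(a, 2))) (Function('C')(a) = Mul(Rational(1, 9), Add(Pow(a, 2), Mul(-1, a))) = Add(Mul(Rational(-1, 9), a), Mul(Rational(1, 9), Pow(a, 2))))
Pow(Add(-16, Function('C')(Function('P')(6, Add(-5, Function('y')(5))))), 2) = Pow(Add(-16, Mul(Rational(1, 9), Pow(Add(Pow(Add(-5, 0), 2), Pow(6, 2)), Rational(1, 2)), Add(-1, Pow(Add(Pow(Add(-5, 0), 2), Pow(6, 2)), Rational(1, 2))))), 2) = Pow(Add(-16, Mul(Rational(1, 9), Pow(Add(Pow(-5, 2), 36), Rational(1, 2)), Add(-1, Pow(Add(Pow(-5, 2), 36), Rational(1, 2))))), 2) = Pow(Add(-16, Mul(Rational(1, 9), Pow(Add(25, 36), Rational(1, 2)), Add(-1, Pow(Add(25, 36), Rational(1, 2))))), 2) = Pow(Add(-16, Mul(Rational(1, 9), Pow(61, Rational(1, 2)), Add(-1, Pow(61, Rational(1, 2))))), 2)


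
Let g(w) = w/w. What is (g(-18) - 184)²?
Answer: 33489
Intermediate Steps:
g(w) = 1
(g(-18) - 184)² = (1 - 184)² = (-183)² = 33489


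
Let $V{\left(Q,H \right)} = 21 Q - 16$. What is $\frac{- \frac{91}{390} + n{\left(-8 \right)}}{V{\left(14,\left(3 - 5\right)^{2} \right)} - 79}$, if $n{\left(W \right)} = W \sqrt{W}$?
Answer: $- \frac{7}{5970} - \frac{16 i \sqrt{2}}{199} \approx -0.0011725 - 0.11371 i$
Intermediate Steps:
$V{\left(Q,H \right)} = -16 + 21 Q$
$n{\left(W \right)} = W^{\frac{3}{2}}$
$\frac{- \frac{91}{390} + n{\left(-8 \right)}}{V{\left(14,\left(3 - 5\right)^{2} \right)} - 79} = \frac{- \frac{91}{390} + \left(-8\right)^{\frac{3}{2}}}{\left(-16 + 21 \cdot 14\right) - 79} = \frac{\left(-91\right) \frac{1}{390} - 16 i \sqrt{2}}{\left(-16 + 294\right) - 79} = \frac{- \frac{7}{30} - 16 i \sqrt{2}}{278 - 79} = \frac{- \frac{7}{30} - 16 i \sqrt{2}}{199} = \left(- \frac{7}{30} - 16 i \sqrt{2}\right) \frac{1}{199} = - \frac{7}{5970} - \frac{16 i \sqrt{2}}{199}$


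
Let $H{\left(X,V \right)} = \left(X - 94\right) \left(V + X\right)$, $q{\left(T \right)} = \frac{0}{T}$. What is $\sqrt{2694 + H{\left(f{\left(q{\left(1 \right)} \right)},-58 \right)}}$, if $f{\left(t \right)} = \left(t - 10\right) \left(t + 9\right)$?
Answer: $\sqrt{29926} \approx 172.99$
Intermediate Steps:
$q{\left(T \right)} = 0$
$f{\left(t \right)} = \left(-10 + t\right) \left(9 + t\right)$
$H{\left(X,V \right)} = \left(-94 + X\right) \left(V + X\right)$
$\sqrt{2694 + H{\left(f{\left(q{\left(1 \right)} \right)},-58 \right)}} = \sqrt{2694 - \left(-5452 - \left(-90 + 0^{2} - 0\right)^{2} + 152 \left(-90 + 0^{2} - 0\right)\right)} = \sqrt{2694 + \left(\left(-90 + 0 + 0\right)^{2} + 5452 - 94 \left(-90 + 0 + 0\right) - 58 \left(-90 + 0 + 0\right)\right)} = \sqrt{2694 + \left(\left(-90\right)^{2} + 5452 - -8460 - -5220\right)} = \sqrt{2694 + \left(8100 + 5452 + 8460 + 5220\right)} = \sqrt{2694 + 27232} = \sqrt{29926}$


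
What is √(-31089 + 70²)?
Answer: I*√26189 ≈ 161.83*I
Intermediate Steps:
√(-31089 + 70²) = √(-31089 + 4900) = √(-26189) = I*√26189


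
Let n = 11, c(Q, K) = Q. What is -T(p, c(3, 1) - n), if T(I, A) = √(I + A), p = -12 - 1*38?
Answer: -I*√58 ≈ -7.6158*I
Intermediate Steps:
p = -50 (p = -12 - 38 = -50)
T(I, A) = √(A + I)
-T(p, c(3, 1) - n) = -√((3 - 1*11) - 50) = -√((3 - 11) - 50) = -√(-8 - 50) = -√(-58) = -I*√58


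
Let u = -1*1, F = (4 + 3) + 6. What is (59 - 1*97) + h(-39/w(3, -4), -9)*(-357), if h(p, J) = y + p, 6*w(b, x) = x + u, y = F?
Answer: -106933/5 ≈ -21387.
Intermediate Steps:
F = 13 (F = 7 + 6 = 13)
u = -1
y = 13
w(b, x) = -⅙ + x/6 (w(b, x) = (x - 1)/6 = (-1 + x)/6 = -⅙ + x/6)
h(p, J) = 13 + p
(59 - 1*97) + h(-39/w(3, -4), -9)*(-357) = (59 - 1*97) + (13 - 39/(-⅙ + (⅙)*(-4)))*(-357) = (59 - 97) + (13 - 39/(-⅙ - ⅔))*(-357) = -38 + (13 - 39/(-⅚))*(-357) = -38 + (13 - 39*(-6/5))*(-357) = -38 + (13 + 234/5)*(-357) = -38 + (299/5)*(-357) = -38 - 106743/5 = -106933/5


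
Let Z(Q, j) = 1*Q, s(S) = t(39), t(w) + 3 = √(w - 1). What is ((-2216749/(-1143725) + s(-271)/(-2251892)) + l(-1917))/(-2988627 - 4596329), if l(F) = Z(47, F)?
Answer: -126042506122183/19535396848866681200 + √38/17080501736752 ≈ -6.4520e-6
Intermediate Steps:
t(w) = -3 + √(-1 + w) (t(w) = -3 + √(w - 1) = -3 + √(-1 + w))
s(S) = -3 + √38 (s(S) = -3 + √(-1 + 39) = -3 + √38)
Z(Q, j) = Q
l(F) = 47
((-2216749/(-1143725) + s(-271)/(-2251892)) + l(-1917))/(-2988627 - 4596329) = ((-2216749/(-1143725) + (-3 + √38)/(-2251892)) + 47)/(-2988627 - 4596329) = ((-2216749*(-1/1143725) + (-3 + √38)*(-1/2251892)) + 47)/(-7584956) = ((2216749/1143725 + (3/2251892 - √38/2251892)) + 47)*(-1/7584956) = ((4991882770283/2575545177700 - √38/2251892) + 47)*(-1/7584956) = (126042506122183/2575545177700 - √38/2251892)*(-1/7584956) = -126042506122183/19535396848866681200 + √38/17080501736752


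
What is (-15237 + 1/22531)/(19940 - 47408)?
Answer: 171652423/309440754 ≈ 0.55472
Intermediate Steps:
(-15237 + 1/22531)/(19940 - 47408) = (-15237 + 1/22531)/(-27468) = -343304846/22531*(-1/27468) = 171652423/309440754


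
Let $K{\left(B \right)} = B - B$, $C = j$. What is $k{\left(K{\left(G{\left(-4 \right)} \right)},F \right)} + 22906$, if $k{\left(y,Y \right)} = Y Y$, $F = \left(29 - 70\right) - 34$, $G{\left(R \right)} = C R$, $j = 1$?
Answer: $28531$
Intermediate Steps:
$C = 1$
$G{\left(R \right)} = R$ ($G{\left(R \right)} = 1 R = R$)
$F = -75$ ($F = -41 - 34 = -75$)
$K{\left(B \right)} = 0$
$k{\left(y,Y \right)} = Y^{2}$
$k{\left(K{\left(G{\left(-4 \right)} \right)},F \right)} + 22906 = \left(-75\right)^{2} + 22906 = 5625 + 22906 = 28531$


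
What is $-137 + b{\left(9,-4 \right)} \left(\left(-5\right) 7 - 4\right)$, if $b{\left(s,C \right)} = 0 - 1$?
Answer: $-98$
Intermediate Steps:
$b{\left(s,C \right)} = -1$
$-137 + b{\left(9,-4 \right)} \left(\left(-5\right) 7 - 4\right) = -137 - \left(\left(-5\right) 7 - 4\right) = -137 - \left(-35 - 4\right) = -137 - -39 = -137 + 39 = -98$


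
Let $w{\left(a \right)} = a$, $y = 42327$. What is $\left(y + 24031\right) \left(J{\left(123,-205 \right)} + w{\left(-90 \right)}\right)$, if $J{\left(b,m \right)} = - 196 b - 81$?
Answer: $-1611105882$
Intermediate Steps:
$J{\left(b,m \right)} = -81 - 196 b$
$\left(y + 24031\right) \left(J{\left(123,-205 \right)} + w{\left(-90 \right)}\right) = \left(42327 + 24031\right) \left(\left(-81 - 24108\right) - 90\right) = 66358 \left(\left(-81 - 24108\right) - 90\right) = 66358 \left(-24189 - 90\right) = 66358 \left(-24279\right) = -1611105882$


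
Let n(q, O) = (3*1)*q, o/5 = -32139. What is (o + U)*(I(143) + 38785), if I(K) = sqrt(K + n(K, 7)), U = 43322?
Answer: -4552311805 - 234746*sqrt(143) ≈ -4.5551e+9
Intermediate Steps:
o = -160695 (o = 5*(-32139) = -160695)
n(q, O) = 3*q
I(K) = 2*sqrt(K) (I(K) = sqrt(K + 3*K) = sqrt(4*K) = 2*sqrt(K))
(o + U)*(I(143) + 38785) = (-160695 + 43322)*(2*sqrt(143) + 38785) = -117373*(38785 + 2*sqrt(143)) = -4552311805 - 234746*sqrt(143)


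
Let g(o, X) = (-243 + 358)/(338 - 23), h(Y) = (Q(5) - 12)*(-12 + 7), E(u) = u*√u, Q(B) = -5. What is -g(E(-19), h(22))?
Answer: -23/63 ≈ -0.36508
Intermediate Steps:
E(u) = u^(3/2)
h(Y) = 85 (h(Y) = (-5 - 12)*(-12 + 7) = -17*(-5) = 85)
g(o, X) = 23/63 (g(o, X) = 115/315 = 115*(1/315) = 23/63)
-g(E(-19), h(22)) = -1*23/63 = -23/63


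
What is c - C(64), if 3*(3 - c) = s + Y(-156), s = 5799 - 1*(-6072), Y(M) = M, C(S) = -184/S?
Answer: -31193/8 ≈ -3899.1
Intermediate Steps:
s = 11871 (s = 5799 + 6072 = 11871)
c = -3902 (c = 3 - (11871 - 156)/3 = 3 - 1/3*11715 = 3 - 3905 = -3902)
c - C(64) = -3902 - (-184)/64 = -3902 - 1*(-23/8) = -3902 + 23/8 = -31193/8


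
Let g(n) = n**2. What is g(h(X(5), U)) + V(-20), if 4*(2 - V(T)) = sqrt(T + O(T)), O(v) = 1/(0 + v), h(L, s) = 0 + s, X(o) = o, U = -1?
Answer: 3 - I*sqrt(2005)/40 ≈ 3.0 - 1.1194*I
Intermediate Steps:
h(L, s) = s
O(v) = 1/v
V(T) = 2 - sqrt(T + 1/T)/4
g(h(X(5), U)) + V(-20) = (-1)**2 + (2 - sqrt(-20 + 1/(-20))/4) = 1 + (2 - sqrt(-20 - 1/20)/4) = 1 + (2 - I*sqrt(2005)/40) = 3 - I*sqrt(2005)/40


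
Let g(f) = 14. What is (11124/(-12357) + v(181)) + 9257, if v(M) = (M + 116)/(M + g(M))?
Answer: 826196552/89245 ≈ 9257.6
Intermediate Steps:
v(M) = (116 + M)/(14 + M) (v(M) = (M + 116)/(M + 14) = (116 + M)/(14 + M))
(11124/(-12357) + v(181)) + 9257 = (11124/(-12357) + (116 + 181)/(14 + 181)) + 9257 = (11124*(-1/12357) + 297/195) + 9257 = (-1236/1373 + (1/195)*297) + 9257 = (-1236/1373 + 99/65) + 9257 = 55587/89245 + 9257 = 826196552/89245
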